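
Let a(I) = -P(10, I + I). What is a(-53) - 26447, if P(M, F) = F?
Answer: -26341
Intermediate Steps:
a(I) = -2*I (a(I) = -(I + I) = -2*I)
a(-53) - 26447 = -2*(-53) - 26447 = 106 - 26447 = -26341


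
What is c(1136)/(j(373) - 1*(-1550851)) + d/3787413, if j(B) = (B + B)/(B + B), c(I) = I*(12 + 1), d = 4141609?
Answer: 1619738779013/1468429256469 ≈ 1.1030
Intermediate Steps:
c(I) = 13*I (c(I) = I*13 = 13*I)
j(B) = 1 (j(B) = (2*B)/((2*B)) = (2*B)*(1/(2*B)) = 1)
c(1136)/(j(373) - 1*(-1550851)) + d/3787413 = (13*1136)/(1 - 1*(-1550851)) + 4141609/3787413 = 14768/(1 + 1550851) + 4141609*(1/3787413) = 14768/1550852 + 4141609/3787413 = 14768*(1/1550852) + 4141609/3787413 = 3692/387713 + 4141609/3787413 = 1619738779013/1468429256469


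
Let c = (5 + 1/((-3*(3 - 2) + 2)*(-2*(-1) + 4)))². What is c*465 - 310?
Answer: 126635/12 ≈ 10553.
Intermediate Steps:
c = 841/36 (c = (5 + 1/((-3*1 + 2)*(2 + 4)))² = (5 + 1/((-3 + 2)*6))² = (5 + (⅙)/(-1))² = (5 - 1*⅙)² = (5 - ⅙)² = (29/6)² = 841/36 ≈ 23.361)
c*465 - 310 = (841/36)*465 - 310 = 130355/12 - 310 = 126635/12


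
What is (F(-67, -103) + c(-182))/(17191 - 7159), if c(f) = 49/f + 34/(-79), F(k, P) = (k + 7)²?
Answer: 2464321/6868576 ≈ 0.35878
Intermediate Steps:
F(k, P) = (7 + k)²
c(f) = -34/79 + 49/f (c(f) = 49/f + 34*(-1/79) = 49/f - 34/79 = -34/79 + 49/f)
(F(-67, -103) + c(-182))/(17191 - 7159) = ((7 - 67)² + (-34/79 + 49/(-182)))/(17191 - 7159) = ((-60)² + (-34/79 + 49*(-1/182)))/10032 = (3600 + (-34/79 - 7/26))*(1/10032) = (3600 - 1437/2054)*(1/10032) = (7392963/2054)*(1/10032) = 2464321/6868576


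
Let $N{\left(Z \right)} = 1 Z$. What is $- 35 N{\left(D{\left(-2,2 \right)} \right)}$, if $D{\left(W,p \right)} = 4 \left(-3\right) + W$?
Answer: $490$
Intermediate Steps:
$D{\left(W,p \right)} = -12 + W$
$N{\left(Z \right)} = Z$
$- 35 N{\left(D{\left(-2,2 \right)} \right)} = - 35 \left(-12 - 2\right) = \left(-35\right) \left(-14\right) = 490$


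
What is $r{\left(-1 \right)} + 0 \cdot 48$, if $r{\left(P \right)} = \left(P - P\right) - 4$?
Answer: $-4$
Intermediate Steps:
$r{\left(P \right)} = -4$ ($r{\left(P \right)} = 0 - 4 = -4$)
$r{\left(-1 \right)} + 0 \cdot 48 = -4 + 0 \cdot 48 = -4 + 0 = -4$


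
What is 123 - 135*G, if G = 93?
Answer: -12432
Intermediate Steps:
123 - 135*G = 123 - 135*93 = 123 - 12555 = -12432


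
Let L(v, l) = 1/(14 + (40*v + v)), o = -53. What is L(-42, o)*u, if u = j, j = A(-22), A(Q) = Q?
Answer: 11/854 ≈ 0.012881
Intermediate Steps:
j = -22
u = -22
L(v, l) = 1/(14 + 41*v)
L(-42, o)*u = -22/(14 + 41*(-42)) = -22/(14 - 1722) = -22/(-1708) = -1/1708*(-22) = 11/854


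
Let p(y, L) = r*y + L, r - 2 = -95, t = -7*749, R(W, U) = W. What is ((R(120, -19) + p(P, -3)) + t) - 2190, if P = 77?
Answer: -14477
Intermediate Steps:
t = -5243
r = -93 (r = 2 - 95 = -93)
p(y, L) = L - 93*y (p(y, L) = -93*y + L = L - 93*y)
((R(120, -19) + p(P, -3)) + t) - 2190 = ((120 + (-3 - 93*77)) - 5243) - 2190 = ((120 + (-3 - 7161)) - 5243) - 2190 = ((120 - 7164) - 5243) - 2190 = (-7044 - 5243) - 2190 = -12287 - 2190 = -14477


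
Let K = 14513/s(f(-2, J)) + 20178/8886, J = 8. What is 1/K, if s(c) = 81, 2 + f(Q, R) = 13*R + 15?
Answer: 119961/21766156 ≈ 0.0055114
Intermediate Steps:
f(Q, R) = 13 + 13*R (f(Q, R) = -2 + (13*R + 15) = -2 + (15 + 13*R) = 13 + 13*R)
K = 21766156/119961 (K = 14513/81 + 20178/8886 = 14513*(1/81) + 20178*(1/8886) = 14513/81 + 3363/1481 = 21766156/119961 ≈ 181.44)
1/K = 1/(21766156/119961) = 119961/21766156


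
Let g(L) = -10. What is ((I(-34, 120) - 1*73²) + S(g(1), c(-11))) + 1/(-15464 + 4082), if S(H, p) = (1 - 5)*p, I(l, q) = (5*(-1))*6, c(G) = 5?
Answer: -61223779/11382 ≈ -5379.0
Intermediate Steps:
I(l, q) = -30 (I(l, q) = -5*6 = -30)
S(H, p) = -4*p
((I(-34, 120) - 1*73²) + S(g(1), c(-11))) + 1/(-15464 + 4082) = ((-30 - 1*73²) - 4*5) + 1/(-15464 + 4082) = ((-30 - 1*5329) - 20) + 1/(-11382) = ((-30 - 5329) - 20) - 1/11382 = (-5359 - 20) - 1/11382 = -5379 - 1/11382 = -61223779/11382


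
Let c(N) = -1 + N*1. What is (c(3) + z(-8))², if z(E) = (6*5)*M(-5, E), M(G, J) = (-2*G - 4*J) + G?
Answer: 1236544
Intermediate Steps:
c(N) = -1 + N
M(G, J) = -G - 4*J (M(G, J) = (-4*J - 2*G) + G = -G - 4*J)
z(E) = 150 - 120*E (z(E) = (6*5)*(-1*(-5) - 4*E) = 30*(5 - 4*E) = 150 - 120*E)
(c(3) + z(-8))² = ((-1 + 3) + (150 - 120*(-8)))² = (2 + (150 + 960))² = (2 + 1110)² = 1112² = 1236544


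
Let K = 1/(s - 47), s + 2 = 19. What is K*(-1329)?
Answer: 443/10 ≈ 44.300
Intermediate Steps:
s = 17 (s = -2 + 19 = 17)
K = -1/30 (K = 1/(17 - 47) = 1/(-30) = -1/30 ≈ -0.033333)
K*(-1329) = -1/30*(-1329) = 443/10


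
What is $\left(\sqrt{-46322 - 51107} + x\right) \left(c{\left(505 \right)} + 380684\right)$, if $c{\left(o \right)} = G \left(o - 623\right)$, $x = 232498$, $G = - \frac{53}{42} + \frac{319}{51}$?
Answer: $\frac{4506935633542}{51} + \frac{135693853 i \sqrt{97429}}{357} \approx 8.8371 \cdot 10^{10} + 1.1864 \cdot 10^{8} i$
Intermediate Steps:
$G = \frac{3565}{714}$ ($G = \left(-53\right) \frac{1}{42} + 319 \cdot \frac{1}{51} = - \frac{53}{42} + \frac{319}{51} = \frac{3565}{714} \approx 4.993$)
$c{\left(o \right)} = - \frac{317285}{102} + \frac{3565 o}{714}$ ($c{\left(o \right)} = \frac{3565 \left(o - 623\right)}{714} = \frac{3565 \left(-623 + o\right)}{714} = - \frac{317285}{102} + \frac{3565 o}{714}$)
$\left(\sqrt{-46322 - 51107} + x\right) \left(c{\left(505 \right)} + 380684\right) = \left(\sqrt{-46322 - 51107} + 232498\right) \left(\left(- \frac{317285}{102} + \frac{3565}{714} \cdot 505\right) + 380684\right) = \left(\sqrt{-97429} + 232498\right) \left(\left(- \frac{317285}{102} + \frac{1800325}{714}\right) + 380684\right) = \left(i \sqrt{97429} + 232498\right) \left(- \frac{210335}{357} + 380684\right) = \left(232498 + i \sqrt{97429}\right) \frac{135693853}{357} = \frac{4506935633542}{51} + \frac{135693853 i \sqrt{97429}}{357}$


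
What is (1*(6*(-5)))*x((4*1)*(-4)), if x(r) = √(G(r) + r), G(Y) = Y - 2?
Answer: -30*I*√34 ≈ -174.93*I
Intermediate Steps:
G(Y) = -2 + Y
x(r) = √(-2 + 2*r) (x(r) = √((-2 + r) + r) = √(-2 + 2*r))
(1*(6*(-5)))*x((4*1)*(-4)) = (1*(6*(-5)))*√(-2 + 2*((4*1)*(-4))) = (1*(-30))*√(-2 + 2*(4*(-4))) = -30*√(-2 + 2*(-16)) = -30*√(-2 - 32) = -30*I*√34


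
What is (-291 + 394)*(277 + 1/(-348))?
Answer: 9928685/348 ≈ 28531.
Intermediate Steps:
(-291 + 394)*(277 + 1/(-348)) = 103*(277 - 1/348) = 103*(96395/348) = 9928685/348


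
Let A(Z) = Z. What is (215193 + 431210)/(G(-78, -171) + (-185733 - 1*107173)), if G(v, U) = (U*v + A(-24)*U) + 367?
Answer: -646403/275097 ≈ -2.3497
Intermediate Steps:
G(v, U) = 367 - 24*U + U*v (G(v, U) = (U*v - 24*U) + 367 = (-24*U + U*v) + 367 = 367 - 24*U + U*v)
(215193 + 431210)/(G(-78, -171) + (-185733 - 1*107173)) = (215193 + 431210)/((367 - 24*(-171) - 171*(-78)) + (-185733 - 1*107173)) = 646403/((367 + 4104 + 13338) + (-185733 - 107173)) = 646403/(17809 - 292906) = 646403/(-275097) = 646403*(-1/275097) = -646403/275097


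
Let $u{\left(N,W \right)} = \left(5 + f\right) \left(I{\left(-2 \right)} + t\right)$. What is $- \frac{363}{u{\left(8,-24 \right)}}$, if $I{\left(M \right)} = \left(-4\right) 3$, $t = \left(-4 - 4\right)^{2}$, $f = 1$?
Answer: $- \frac{121}{104} \approx -1.1635$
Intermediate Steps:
$t = 64$ ($t = \left(-8\right)^{2} = 64$)
$I{\left(M \right)} = -12$
$u{\left(N,W \right)} = 312$ ($u{\left(N,W \right)} = \left(5 + 1\right) \left(-12 + 64\right) = 6 \cdot 52 = 312$)
$- \frac{363}{u{\left(8,-24 \right)}} = - \frac{363}{312} = \left(-363\right) \frac{1}{312} = - \frac{121}{104}$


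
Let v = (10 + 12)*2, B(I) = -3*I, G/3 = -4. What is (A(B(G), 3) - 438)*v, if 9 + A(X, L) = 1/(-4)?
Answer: -19679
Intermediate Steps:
G = -12 (G = 3*(-4) = -12)
v = 44 (v = 22*2 = 44)
A(X, L) = -37/4 (A(X, L) = -9 + 1/(-4) = -9 - ¼ = -37/4)
(A(B(G), 3) - 438)*v = (-37/4 - 438)*44 = -1789/4*44 = -19679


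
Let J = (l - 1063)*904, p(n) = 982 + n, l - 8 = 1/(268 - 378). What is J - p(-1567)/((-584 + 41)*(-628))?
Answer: -5962460840011/6251740 ≈ -9.5373e+5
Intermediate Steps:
l = 879/110 (l = 8 + 1/(268 - 378) = 8 + 1/(-110) = 8 - 1/110 = 879/110 ≈ 7.9909)
J = -52455052/55 (J = (879/110 - 1063)*904 = -116051/110*904 = -52455052/55 ≈ -9.5373e+5)
J - p(-1567)/((-584 + 41)*(-628)) = -52455052/55 - (982 - 1567)/((-584 + 41)*(-628)) = -52455052/55 - (-585)/((-543*(-628))) = -52455052/55 - (-585)/341004 = -52455052/55 - 1*(-195/113668) = -52455052/55 + 195/113668 = -5962460840011/6251740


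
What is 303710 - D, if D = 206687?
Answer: 97023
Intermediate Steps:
303710 - D = 303710 - 1*206687 = 303710 - 206687 = 97023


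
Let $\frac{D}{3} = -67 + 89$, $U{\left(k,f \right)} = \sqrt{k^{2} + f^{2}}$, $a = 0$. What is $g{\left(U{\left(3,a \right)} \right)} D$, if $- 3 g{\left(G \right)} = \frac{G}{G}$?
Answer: $-22$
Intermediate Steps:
$U{\left(k,f \right)} = \sqrt{f^{2} + k^{2}}$
$g{\left(G \right)} = - \frac{1}{3}$ ($g{\left(G \right)} = - \frac{G \frac{1}{G}}{3} = \left(- \frac{1}{3}\right) 1 = - \frac{1}{3}$)
$D = 66$ ($D = 3 \left(-67 + 89\right) = 3 \cdot 22 = 66$)
$g{\left(U{\left(3,a \right)} \right)} D = \left(- \frac{1}{3}\right) 66 = -22$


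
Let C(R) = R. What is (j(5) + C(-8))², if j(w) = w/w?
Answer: 49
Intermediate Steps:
j(w) = 1
(j(5) + C(-8))² = (1 - 8)² = (-7)² = 49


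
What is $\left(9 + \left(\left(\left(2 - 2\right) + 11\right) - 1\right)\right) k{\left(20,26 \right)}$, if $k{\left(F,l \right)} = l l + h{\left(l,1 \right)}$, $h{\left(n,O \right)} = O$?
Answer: $12863$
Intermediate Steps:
$k{\left(F,l \right)} = 1 + l^{2}$ ($k{\left(F,l \right)} = l l + 1 = l^{2} + 1 = 1 + l^{2}$)
$\left(9 + \left(\left(\left(2 - 2\right) + 11\right) - 1\right)\right) k{\left(20,26 \right)} = \left(9 + \left(\left(\left(2 - 2\right) + 11\right) - 1\right)\right) \left(1 + 26^{2}\right) = \left(9 + \left(\left(0 + 11\right) - 1\right)\right) \left(1 + 676\right) = \left(9 + \left(11 - 1\right)\right) 677 = \left(9 + 10\right) 677 = 19 \cdot 677 = 12863$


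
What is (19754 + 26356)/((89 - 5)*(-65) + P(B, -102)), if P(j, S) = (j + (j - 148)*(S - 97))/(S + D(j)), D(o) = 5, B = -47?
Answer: -2236335/284189 ≈ -7.8692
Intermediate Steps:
P(j, S) = (j + (-148 + j)*(-97 + S))/(5 + S) (P(j, S) = (j + (j - 148)*(S - 97))/(S + 5) = (j + (-148 + j)*(-97 + S))/(5 + S))
(19754 + 26356)/((89 - 5)*(-65) + P(B, -102)) = (19754 + 26356)/((89 - 5)*(-65) + (14356 - 148*(-102) - 96*(-47) - 102*(-47))/(5 - 102)) = 46110/(84*(-65) + (14356 + 15096 + 4512 + 4794)/(-97)) = 46110/(-5460 - 1/97*38758) = 46110/(-5460 - 38758/97) = 46110/(-568378/97) = 46110*(-97/568378) = -2236335/284189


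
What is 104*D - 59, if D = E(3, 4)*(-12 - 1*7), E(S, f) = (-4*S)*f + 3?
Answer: 88861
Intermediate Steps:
E(S, f) = 3 - 4*S*f (E(S, f) = -4*S*f + 3 = 3 - 4*S*f)
D = 855 (D = (3 - 4*3*4)*(-12 - 1*7) = (3 - 48)*(-12 - 7) = -45*(-19) = 855)
104*D - 59 = 104*855 - 59 = 88920 - 59 = 88861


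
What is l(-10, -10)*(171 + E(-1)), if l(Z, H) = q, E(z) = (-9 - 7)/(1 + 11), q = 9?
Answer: 1527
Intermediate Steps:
E(z) = -4/3 (E(z) = -16/12 = -16*1/12 = -4/3)
l(Z, H) = 9
l(-10, -10)*(171 + E(-1)) = 9*(171 - 4/3) = 9*(509/3) = 1527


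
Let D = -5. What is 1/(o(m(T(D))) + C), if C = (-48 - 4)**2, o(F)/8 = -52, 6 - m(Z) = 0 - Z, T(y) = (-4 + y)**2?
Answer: 1/2288 ≈ 0.00043706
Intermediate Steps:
m(Z) = 6 + Z (m(Z) = 6 - (0 - Z) = 6 - (-1)*Z = 6 + Z)
o(F) = -416 (o(F) = 8*(-52) = -416)
C = 2704 (C = (-52)**2 = 2704)
1/(o(m(T(D))) + C) = 1/(-416 + 2704) = 1/2288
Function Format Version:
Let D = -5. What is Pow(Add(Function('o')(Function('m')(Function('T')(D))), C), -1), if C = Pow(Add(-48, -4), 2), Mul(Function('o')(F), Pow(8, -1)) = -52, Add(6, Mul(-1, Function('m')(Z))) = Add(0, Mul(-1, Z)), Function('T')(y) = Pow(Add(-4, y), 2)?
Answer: Rational(1, 2288) ≈ 0.00043706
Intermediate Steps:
Function('m')(Z) = Add(6, Z) (Function('m')(Z) = Add(6, Mul(-1, Add(0, Mul(-1, Z)))) = Add(6, Mul(-1, Mul(-1, Z))) = Add(6, Z))
Function('o')(F) = -416 (Function('o')(F) = Mul(8, -52) = -416)
C = 2704 (C = Pow(-52, 2) = 2704)
Pow(Add(Function('o')(Function('m')(Function('T')(D))), C), -1) = Pow(Add(-416, 2704), -1) = Pow(2288, -1) = Rational(1, 2288)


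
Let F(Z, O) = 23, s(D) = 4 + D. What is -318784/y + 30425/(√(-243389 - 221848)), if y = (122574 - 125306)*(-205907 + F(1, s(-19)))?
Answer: -19924/35154693 - 30425*I*√51693/155079 ≈ -0.00056675 - 44.606*I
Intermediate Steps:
y = 562475088 (y = (122574 - 125306)*(-205907 + 23) = -2732*(-205884) = 562475088)
-318784/y + 30425/(√(-243389 - 221848)) = -318784/562475088 + 30425/(√(-243389 - 221848)) = -318784*1/562475088 + 30425/(√(-465237)) = -19924/35154693 + 30425/((3*I*√51693)) = -19924/35154693 + 30425*(-I*√51693/155079) = -19924/35154693 - 30425*I*√51693/155079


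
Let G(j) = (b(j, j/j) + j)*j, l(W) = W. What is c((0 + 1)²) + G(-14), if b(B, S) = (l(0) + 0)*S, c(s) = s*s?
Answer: 197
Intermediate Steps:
c(s) = s²
b(B, S) = 0 (b(B, S) = (0 + 0)*S = 0*S = 0)
G(j) = j² (G(j) = (0 + j)*j = j*j = j²)
c((0 + 1)²) + G(-14) = ((0 + 1)²)² + (-14)² = (1²)² + 196 = 1² + 196 = 1 + 196 = 197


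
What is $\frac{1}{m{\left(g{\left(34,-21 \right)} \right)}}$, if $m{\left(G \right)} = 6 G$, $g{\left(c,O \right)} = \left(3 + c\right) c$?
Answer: $\frac{1}{7548} \approx 0.00013249$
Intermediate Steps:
$g{\left(c,O \right)} = c \left(3 + c\right)$
$\frac{1}{m{\left(g{\left(34,-21 \right)} \right)}} = \frac{1}{6 \cdot 34 \left(3 + 34\right)} = \frac{1}{6 \cdot 34 \cdot 37} = \frac{1}{6 \cdot 1258} = \frac{1}{7548}$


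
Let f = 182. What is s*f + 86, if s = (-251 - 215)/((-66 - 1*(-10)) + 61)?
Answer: -84382/5 ≈ -16876.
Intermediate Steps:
s = -466/5 (s = -466/((-66 + 10) + 61) = -466/(-56 + 61) = -466/5 ≈ -93.200)
s*f + 86 = -466/5*182 + 86 = -84812/5 + 86 = -84382/5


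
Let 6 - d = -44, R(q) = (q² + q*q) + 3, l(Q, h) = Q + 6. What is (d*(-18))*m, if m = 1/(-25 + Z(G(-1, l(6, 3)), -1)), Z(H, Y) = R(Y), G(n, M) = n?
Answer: 45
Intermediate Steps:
l(Q, h) = 6 + Q
R(q) = 3 + 2*q² (R(q) = (q² + q²) + 3 = 2*q² + 3 = 3 + 2*q²)
Z(H, Y) = 3 + 2*Y²
m = -1/20 (m = 1/(-25 + (3 + 2*(-1)²)) = 1/(-25 + (3 + 2*1)) = 1/(-25 + (3 + 2)) = 1/(-25 + 5) = 1/(-20) = -1/20 ≈ -0.050000)
d = 50 (d = 6 - 1*(-44) = 6 + 44 = 50)
(d*(-18))*m = (50*(-18))*(-1/20) = -900*(-1/20) = 45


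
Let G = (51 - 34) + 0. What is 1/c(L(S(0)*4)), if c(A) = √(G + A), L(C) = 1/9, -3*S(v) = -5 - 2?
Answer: 3*√154/154 ≈ 0.24175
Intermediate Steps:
S(v) = 7/3 (S(v) = -(-5 - 2)/3 = -⅓*(-7) = 7/3)
G = 17 (G = 17 + 0 = 17)
L(C) = ⅑
c(A) = √(17 + A)
1/c(L(S(0)*4)) = 1/(√(17 + ⅑)) = 1/(√(154/9)) = 1/(√154/3) = 3*√154/154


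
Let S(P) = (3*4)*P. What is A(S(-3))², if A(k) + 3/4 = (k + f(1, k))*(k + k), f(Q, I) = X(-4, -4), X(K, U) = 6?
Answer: 74597769/16 ≈ 4.6624e+6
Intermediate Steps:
S(P) = 12*P
f(Q, I) = 6
A(k) = -¾ + 2*k*(6 + k) (A(k) = -¾ + (k + 6)*(k + k) = -¾ + (6 + k)*(2*k) = -¾ + 2*k*(6 + k))
A(S(-3))² = (-¾ + 2*(12*(-3))² + 12*(12*(-3)))² = (-¾ + 2*(-36)² + 12*(-36))² = (-¾ + 2*1296 - 432)² = (-¾ + 2592 - 432)² = (8637/4)² = 74597769/16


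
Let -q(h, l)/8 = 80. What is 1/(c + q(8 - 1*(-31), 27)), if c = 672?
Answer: 1/32 ≈ 0.031250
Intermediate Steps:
q(h, l) = -640 (q(h, l) = -8*80 = -640)
1/(c + q(8 - 1*(-31), 27)) = 1/(672 - 640) = 1/32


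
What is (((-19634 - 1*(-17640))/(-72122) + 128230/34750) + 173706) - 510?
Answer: 21703998696878/125311975 ≈ 1.7320e+5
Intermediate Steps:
(((-19634 - 1*(-17640))/(-72122) + 128230/34750) + 173706) - 510 = (((-19634 + 17640)*(-1/72122) + 128230*(1/34750)) + 173706) - 510 = ((-1994*(-1/72122) + 12823/3475) + 173706) - 510 = ((997/36061 + 12823/3475) + 173706) - 510 = (465874778/125311975 + 173706) - 510 = 21767907804128/125311975 - 510 = 21703998696878/125311975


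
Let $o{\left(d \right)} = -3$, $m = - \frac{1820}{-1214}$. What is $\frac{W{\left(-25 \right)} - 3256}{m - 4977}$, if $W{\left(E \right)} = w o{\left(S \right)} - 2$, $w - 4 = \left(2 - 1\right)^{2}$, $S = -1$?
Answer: $\frac{1986711}{3020129} \approx 0.65782$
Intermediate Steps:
$m = \frac{910}{607}$ ($m = \left(-1820\right) \left(- \frac{1}{1214}\right) = \frac{910}{607} \approx 1.4992$)
$w = 5$ ($w = 4 + \left(2 - 1\right)^{2} = 4 + 1^{2} = 4 + 1 = 5$)
$W{\left(E \right)} = -17$ ($W{\left(E \right)} = 5 \left(-3\right) - 2 = -15 - 2 = -17$)
$\frac{W{\left(-25 \right)} - 3256}{m - 4977} = \frac{-17 - 3256}{\frac{910}{607} - 4977} = - \frac{3273}{- \frac{3020129}{607}} = \left(-3273\right) \left(- \frac{607}{3020129}\right) = \frac{1986711}{3020129}$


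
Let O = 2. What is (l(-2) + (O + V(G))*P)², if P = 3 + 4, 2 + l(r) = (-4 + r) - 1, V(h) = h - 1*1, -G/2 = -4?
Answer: 2916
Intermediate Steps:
G = 8 (G = -2*(-4) = 8)
V(h) = -1 + h (V(h) = h - 1 = -1 + h)
l(r) = -7 + r (l(r) = -2 + ((-4 + r) - 1) = -2 + (-5 + r) = -7 + r)
P = 7
(l(-2) + (O + V(G))*P)² = ((-7 - 2) + (2 + (-1 + 8))*7)² = (-9 + (2 + 7)*7)² = (-9 + 9*7)² = (-9 + 63)² = 54² = 2916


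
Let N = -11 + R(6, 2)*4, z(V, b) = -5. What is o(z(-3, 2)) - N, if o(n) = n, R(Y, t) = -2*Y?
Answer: 54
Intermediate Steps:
N = -59 (N = -11 - 2*6*4 = -11 - 12*4 = -11 - 48 = -59)
o(z(-3, 2)) - N = -5 - 1*(-59) = -5 + 59 = 54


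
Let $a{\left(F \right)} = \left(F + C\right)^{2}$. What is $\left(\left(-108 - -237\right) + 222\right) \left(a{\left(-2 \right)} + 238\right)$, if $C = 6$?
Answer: $89154$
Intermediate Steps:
$a{\left(F \right)} = \left(6 + F\right)^{2}$ ($a{\left(F \right)} = \left(F + 6\right)^{2} = \left(6 + F\right)^{2}$)
$\left(\left(-108 - -237\right) + 222\right) \left(a{\left(-2 \right)} + 238\right) = \left(\left(-108 - -237\right) + 222\right) \left(\left(6 - 2\right)^{2} + 238\right) = \left(\left(-108 + 237\right) + 222\right) \left(4^{2} + 238\right) = \left(129 + 222\right) \left(16 + 238\right) = 351 \cdot 254 = 89154$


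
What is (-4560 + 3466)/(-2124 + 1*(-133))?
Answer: 1094/2257 ≈ 0.48471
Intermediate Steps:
(-4560 + 3466)/(-2124 + 1*(-133)) = -1094/(-2124 - 133) = -1094/(-2257) = -1094*(-1/2257) = 1094/2257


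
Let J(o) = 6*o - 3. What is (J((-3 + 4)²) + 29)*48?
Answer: 1536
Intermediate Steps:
J(o) = -3 + 6*o
(J((-3 + 4)²) + 29)*48 = ((-3 + 6*(-3 + 4)²) + 29)*48 = ((-3 + 6*1²) + 29)*48 = ((-3 + 6*1) + 29)*48 = ((-3 + 6) + 29)*48 = (3 + 29)*48 = 32*48 = 1536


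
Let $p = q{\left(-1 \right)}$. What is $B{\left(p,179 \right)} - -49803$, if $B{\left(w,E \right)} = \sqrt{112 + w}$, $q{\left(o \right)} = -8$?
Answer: $49803 + 2 \sqrt{26} \approx 49813.0$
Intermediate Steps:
$p = -8$
$B{\left(p,179 \right)} - -49803 = \sqrt{112 - 8} - -49803 = \sqrt{104} + 49803 = 2 \sqrt{26} + 49803 = 49803 + 2 \sqrt{26}$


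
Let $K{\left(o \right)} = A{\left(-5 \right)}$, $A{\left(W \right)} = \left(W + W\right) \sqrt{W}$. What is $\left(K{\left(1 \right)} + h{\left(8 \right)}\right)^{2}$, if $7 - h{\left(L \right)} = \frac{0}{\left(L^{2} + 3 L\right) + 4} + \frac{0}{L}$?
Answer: $\left(7 - 10 i \sqrt{5}\right)^{2} \approx -451.0 - 313.05 i$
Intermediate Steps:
$A{\left(W \right)} = 2 W^{\frac{3}{2}}$ ($A{\left(W \right)} = 2 W \sqrt{W} = 2 W^{\frac{3}{2}}$)
$h{\left(L \right)} = 7$ ($h{\left(L \right)} = 7 - \left(\frac{0}{\left(L^{2} + 3 L\right) + 4} + \frac{0}{L}\right) = 7 - \left(\frac{0}{4 + L^{2} + 3 L} + 0\right) = 7 - \left(0 + 0\right) = 7 - 0 = 7 + 0 = 7$)
$K{\left(o \right)} = - 10 i \sqrt{5}$ ($K{\left(o \right)} = 2 \left(-5\right)^{\frac{3}{2}} = 2 \left(- 5 i \sqrt{5}\right) = - 10 i \sqrt{5}$)
$\left(K{\left(1 \right)} + h{\left(8 \right)}\right)^{2} = \left(- 10 i \sqrt{5} + 7\right)^{2} = \left(7 - 10 i \sqrt{5}\right)^{2}$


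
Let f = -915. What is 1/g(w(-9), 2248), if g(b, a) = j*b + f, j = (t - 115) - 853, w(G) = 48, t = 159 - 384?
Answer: -1/58179 ≈ -1.7188e-5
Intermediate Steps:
t = -225
j = -1193 (j = (-225 - 115) - 853 = -340 - 853 = -1193)
g(b, a) = -915 - 1193*b (g(b, a) = -1193*b - 915 = -915 - 1193*b)
1/g(w(-9), 2248) = 1/(-915 - 1193*48) = 1/(-915 - 57264) = 1/(-58179) = -1/58179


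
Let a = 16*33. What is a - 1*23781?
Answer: -23253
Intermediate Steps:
a = 528
a - 1*23781 = 528 - 1*23781 = 528 - 23781 = -23253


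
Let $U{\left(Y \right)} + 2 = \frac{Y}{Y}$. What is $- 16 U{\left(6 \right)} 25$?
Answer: $400$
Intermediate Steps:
$U{\left(Y \right)} = -1$ ($U{\left(Y \right)} = -2 + \frac{Y}{Y} = -2 + 1 = -1$)
$- 16 U{\left(6 \right)} 25 = \left(-16\right) \left(-1\right) 25 = 16 \cdot 25 = 400$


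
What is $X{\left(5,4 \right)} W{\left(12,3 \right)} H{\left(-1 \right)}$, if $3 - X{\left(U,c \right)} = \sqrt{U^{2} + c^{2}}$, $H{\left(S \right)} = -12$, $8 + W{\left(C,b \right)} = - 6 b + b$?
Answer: $828 - 276 \sqrt{41} \approx -939.26$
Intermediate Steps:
$W{\left(C,b \right)} = -8 - 5 b$ ($W{\left(C,b \right)} = -8 + \left(- 6 b + b\right) = -8 - 5 b$)
$X{\left(U,c \right)} = 3 - \sqrt{U^{2} + c^{2}}$
$X{\left(5,4 \right)} W{\left(12,3 \right)} H{\left(-1 \right)} = \left(3 - \sqrt{5^{2} + 4^{2}}\right) \left(-8 - 15\right) \left(-12\right) = \left(3 - \sqrt{25 + 16}\right) \left(-8 - 15\right) \left(-12\right) = \left(3 - \sqrt{41}\right) \left(-23\right) \left(-12\right) = \left(-69 + 23 \sqrt{41}\right) \left(-12\right) = 828 - 276 \sqrt{41}$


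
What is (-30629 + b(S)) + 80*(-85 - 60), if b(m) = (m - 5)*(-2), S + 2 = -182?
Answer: -41851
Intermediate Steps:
S = -184 (S = -2 - 182 = -184)
b(m) = 10 - 2*m (b(m) = (-5 + m)*(-2) = 10 - 2*m)
(-30629 + b(S)) + 80*(-85 - 60) = (-30629 + (10 - 2*(-184))) + 80*(-85 - 60) = (-30629 + (10 + 368)) + 80*(-145) = (-30629 + 378) - 11600 = -30251 - 11600 = -41851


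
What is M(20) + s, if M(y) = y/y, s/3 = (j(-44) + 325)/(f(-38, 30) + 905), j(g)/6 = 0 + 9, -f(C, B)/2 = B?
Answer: 1982/845 ≈ 2.3456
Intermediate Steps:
f(C, B) = -2*B
j(g) = 54 (j(g) = 6*(0 + 9) = 6*9 = 54)
s = 1137/845 (s = 3*((54 + 325)/(-2*30 + 905)) = 3*(379/(-60 + 905)) = 3*(379/845) = 1137/845 ≈ 1.3456)
M(y) = 1
M(20) + s = 1 + 1137/845 = 1982/845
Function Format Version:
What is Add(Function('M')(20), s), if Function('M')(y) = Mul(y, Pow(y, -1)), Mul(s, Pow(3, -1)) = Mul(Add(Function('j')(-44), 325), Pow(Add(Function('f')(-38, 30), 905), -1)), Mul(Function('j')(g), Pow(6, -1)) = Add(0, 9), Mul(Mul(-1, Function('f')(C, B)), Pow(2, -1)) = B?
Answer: Rational(1982, 845) ≈ 2.3456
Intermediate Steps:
Function('f')(C, B) = Mul(-2, B)
Function('j')(g) = 54 (Function('j')(g) = Mul(6, Add(0, 9)) = Mul(6, 9) = 54)
s = Rational(1137, 845) (s = Mul(3, Mul(Add(54, 325), Pow(Add(Mul(-2, 30), 905), -1))) = Mul(3, Mul(379, Pow(Add(-60, 905), -1))) = Mul(3, Mul(379, Pow(845, -1))) = Mul(3, Mul(379, Rational(1, 845))) = Mul(3, Rational(379, 845)) = Rational(1137, 845) ≈ 1.3456)
Function('M')(y) = 1
Add(Function('M')(20), s) = Add(1, Rational(1137, 845)) = Rational(1982, 845)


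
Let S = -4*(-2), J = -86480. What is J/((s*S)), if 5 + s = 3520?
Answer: -2162/703 ≈ -3.0754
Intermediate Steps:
s = 3515 (s = -5 + 3520 = 3515)
S = 8
J/((s*S)) = -86480/(3515*8) = -86480/28120 = -86480*1/28120 = -2162/703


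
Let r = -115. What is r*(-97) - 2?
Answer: 11153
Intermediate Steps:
r*(-97) - 2 = -115*(-97) - 2 = 11155 - 2 = 11153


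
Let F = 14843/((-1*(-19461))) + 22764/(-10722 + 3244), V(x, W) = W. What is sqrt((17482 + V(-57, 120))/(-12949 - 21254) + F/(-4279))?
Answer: I*sqrt(4259220590654139195445780849)/91020924627919 ≈ 0.71701*I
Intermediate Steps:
F = -166007125/72764679 (F = 14843/19461 + 22764/(-7478) = 14843*(1/19461) + 22764*(-1/7478) = 14843/19461 - 11382/3739 = -166007125/72764679 ≈ -2.2814)
sqrt((17482 + V(-57, 120))/(-12949 - 21254) + F/(-4279)) = sqrt((17482 + 120)/(-12949 - 21254) - 166007125/72764679/(-4279)) = sqrt(17602/(-34203) - 166007125/72764679*(-1/4279)) = sqrt(17602*(-1/34203) + 166007125/311360061441) = sqrt(-1354/2631 + 166007125/311360061441) = sqrt(-46793862049471/91020924627919) = I*sqrt(4259220590654139195445780849)/91020924627919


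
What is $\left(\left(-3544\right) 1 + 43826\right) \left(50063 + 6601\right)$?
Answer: $2282539248$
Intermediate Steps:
$\left(\left(-3544\right) 1 + 43826\right) \left(50063 + 6601\right) = \left(-3544 + 43826\right) 56664 = 40282 \cdot 56664 = 2282539248$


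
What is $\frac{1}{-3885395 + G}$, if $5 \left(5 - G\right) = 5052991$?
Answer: $- \frac{5}{24479941} \approx -2.0425 \cdot 10^{-7}$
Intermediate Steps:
$G = - \frac{5052966}{5}$ ($G = 5 - \frac{5052991}{5} = - \frac{5052966}{5} \approx -1.0106 \cdot 10^{6}$)
$\frac{1}{-3885395 + G} = \frac{1}{-3885395 - \frac{5052966}{5}} = \frac{1}{- \frac{24479941}{5}} = - \frac{5}{24479941}$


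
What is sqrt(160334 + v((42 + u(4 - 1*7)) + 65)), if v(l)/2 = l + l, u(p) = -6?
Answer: sqrt(160738) ≈ 400.92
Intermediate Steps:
v(l) = 4*l (v(l) = 2*(l + l) = 2*(2*l) = 4*l)
sqrt(160334 + v((42 + u(4 - 1*7)) + 65)) = sqrt(160334 + 4*((42 - 6) + 65)) = sqrt(160334 + 4*(36 + 65)) = sqrt(160334 + 4*101) = sqrt(160334 + 404) = sqrt(160738)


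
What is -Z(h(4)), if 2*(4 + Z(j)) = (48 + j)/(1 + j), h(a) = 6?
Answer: ⅐ ≈ 0.14286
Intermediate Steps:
Z(j) = -4 + (48 + j)/(2*(1 + j)) (Z(j) = -4 + ((48 + j)/(1 + j))/2 = -4 + (48 + j)/(2*(1 + j)))
-Z(h(4)) = -(40 - 7*6)/(2*(1 + 6)) = -(40 - 42)/(2*7) = -(-2)/(2*7) = -1*(-⅐) = ⅐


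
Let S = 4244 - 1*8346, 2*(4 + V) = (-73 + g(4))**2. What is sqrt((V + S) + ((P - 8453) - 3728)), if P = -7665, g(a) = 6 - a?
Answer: I*sqrt(85726)/2 ≈ 146.4*I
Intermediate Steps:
V = 5033/2 (V = -4 + (-73 + (6 - 1*4))**2/2 = -4 + (-73 + (6 - 4))**2/2 = -4 + (-73 + 2)**2/2 = -4 + (1/2)*(-71)**2 = -4 + (1/2)*5041 = -4 + 5041/2 = 5033/2 ≈ 2516.5)
S = -4102 (S = 4244 - 8346 = -4102)
sqrt((V + S) + ((P - 8453) - 3728)) = sqrt((5033/2 - 4102) + ((-7665 - 8453) - 3728)) = sqrt(-3171/2 + (-16118 - 3728)) = sqrt(-3171/2 - 19846) = sqrt(-42863/2) = I*sqrt(85726)/2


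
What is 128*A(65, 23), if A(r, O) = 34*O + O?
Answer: 103040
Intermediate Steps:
A(r, O) = 35*O
128*A(65, 23) = 128*(35*23) = 128*805 = 103040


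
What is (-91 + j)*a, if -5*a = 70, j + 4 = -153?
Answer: 3472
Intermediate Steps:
j = -157 (j = -4 - 153 = -157)
a = -14 (a = -⅕*70 = -14)
(-91 + j)*a = (-91 - 157)*(-14) = -248*(-14) = 3472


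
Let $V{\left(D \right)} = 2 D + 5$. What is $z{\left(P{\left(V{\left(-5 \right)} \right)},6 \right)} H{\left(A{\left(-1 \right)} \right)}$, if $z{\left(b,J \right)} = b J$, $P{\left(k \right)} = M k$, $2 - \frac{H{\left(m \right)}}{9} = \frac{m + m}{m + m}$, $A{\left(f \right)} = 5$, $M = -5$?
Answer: $1350$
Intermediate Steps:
$V{\left(D \right)} = 5 + 2 D$
$H{\left(m \right)} = 9$ ($H{\left(m \right)} = 18 - 9 \frac{m + m}{m + m} = 18 - 9 \frac{2 m}{2 m} = 18 - 9 \cdot 2 m \frac{1}{2 m} = 18 - 9 = 9$)
$P{\left(k \right)} = - 5 k$
$z{\left(b,J \right)} = J b$
$z{\left(P{\left(V{\left(-5 \right)} \right)},6 \right)} H{\left(A{\left(-1 \right)} \right)} = 6 \left(- 5 \left(5 + 2 \left(-5\right)\right)\right) 9 = 6 \left(- 5 \left(5 - 10\right)\right) 9 = 6 \left(\left(-5\right) \left(-5\right)\right) 9 = 6 \cdot 25 \cdot 9 = 150 \cdot 9 = 1350$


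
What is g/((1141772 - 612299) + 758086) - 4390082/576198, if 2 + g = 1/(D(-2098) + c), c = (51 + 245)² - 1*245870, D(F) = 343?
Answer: -21252153942797366/2789343365567031 ≈ -7.6190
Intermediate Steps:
c = -158254 (c = 296² - 245870 = 87616 - 245870 = -158254)
g = -315823/157911 (g = -2 + 1/(343 - 158254) = -2 + 1/(-157911) = -2 - 1/157911 = -315823/157911 ≈ -2.0000)
g/((1141772 - 612299) + 758086) - 4390082/576198 = -315823/(157911*((1141772 - 612299) + 758086)) - 4390082/576198 = -315823/(157911*(529473 + 758086)) - 4390082*1/576198 = -315823/157911/1287559 - 2195041/288099 = -315823/157911*1/1287559 - 2195041/288099 = -315823/203319729249 - 2195041/288099 = -21252153942797366/2789343365567031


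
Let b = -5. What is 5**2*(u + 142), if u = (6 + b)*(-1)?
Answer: 3525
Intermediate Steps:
u = -1 (u = (6 - 5)*(-1) = 1*(-1) = -1)
5**2*(u + 142) = 5**2*(-1 + 142) = 25*141 = 3525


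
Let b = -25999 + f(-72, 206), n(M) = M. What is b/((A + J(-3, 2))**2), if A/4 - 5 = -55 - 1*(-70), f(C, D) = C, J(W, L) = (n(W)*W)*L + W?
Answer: -26071/9025 ≈ -2.8888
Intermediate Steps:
J(W, L) = W + L*W**2 (J(W, L) = (W*W)*L + W = W**2*L + W = L*W**2 + W = W + L*W**2)
A = 80 (A = 20 + 4*(-55 - 1*(-70)) = 20 + 4*(-55 + 70) = 20 + 4*15 = 20 + 60 = 80)
b = -26071 (b = -25999 - 72 = -26071)
b/((A + J(-3, 2))**2) = -26071/(80 - 3*(1 + 2*(-3)))**2 = -26071/(80 - 3*(1 - 6))**2 = -26071/(80 - 3*(-5))**2 = -26071/(80 + 15)**2 = -26071/(95**2) = -26071/9025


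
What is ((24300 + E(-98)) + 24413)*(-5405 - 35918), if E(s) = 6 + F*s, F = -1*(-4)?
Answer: -1997016621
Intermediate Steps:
F = 4
E(s) = 6 + 4*s
((24300 + E(-98)) + 24413)*(-5405 - 35918) = ((24300 + (6 + 4*(-98))) + 24413)*(-5405 - 35918) = ((24300 + (6 - 392)) + 24413)*(-41323) = ((24300 - 386) + 24413)*(-41323) = (23914 + 24413)*(-41323) = 48327*(-41323) = -1997016621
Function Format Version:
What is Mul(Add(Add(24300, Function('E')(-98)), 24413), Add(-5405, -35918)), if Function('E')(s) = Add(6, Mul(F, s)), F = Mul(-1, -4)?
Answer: -1997016621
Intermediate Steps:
F = 4
Function('E')(s) = Add(6, Mul(4, s))
Mul(Add(Add(24300, Function('E')(-98)), 24413), Add(-5405, -35918)) = Mul(Add(Add(24300, Add(6, Mul(4, -98))), 24413), Add(-5405, -35918)) = Mul(Add(Add(24300, Add(6, -392)), 24413), -41323) = Mul(Add(Add(24300, -386), 24413), -41323) = Mul(Add(23914, 24413), -41323) = Mul(48327, -41323) = -1997016621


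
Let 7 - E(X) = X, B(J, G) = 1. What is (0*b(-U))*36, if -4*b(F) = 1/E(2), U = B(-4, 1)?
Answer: 0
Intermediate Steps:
U = 1
E(X) = 7 - X
b(F) = -1/20 (b(F) = -1/(4*(7 - 1*2)) = -1/(4*(7 - 2)) = -¼/5 = -¼*⅕ = -1/20)
(0*b(-U))*36 = (0*(-1/20))*36 = 0*36 = 0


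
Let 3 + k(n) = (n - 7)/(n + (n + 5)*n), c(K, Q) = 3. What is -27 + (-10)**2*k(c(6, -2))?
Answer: -9229/27 ≈ -341.81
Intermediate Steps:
k(n) = -3 + (-7 + n)/(n + n*(5 + n)) (k(n) = -3 + (n - 7)/(n + (n + 5)*n) = -3 + (-7 + n)/(n + (5 + n)*n) = -3 + (-7 + n)/(n + n*(5 + n)))
-27 + (-10)**2*k(c(6, -2)) = -27 + (-10)**2*((-7 - 17*3 - 3*3**2)/(3*(6 + 3))) = -27 + 100*((1/3)*(-7 - 51 - 3*9)/9) = -27 + 100*((1/3)*(1/9)*(-7 - 51 - 27)) = -27 + 100*((1/3)*(1/9)*(-85)) = -27 + 100*(-85/27) = -27 - 8500/27 = -9229/27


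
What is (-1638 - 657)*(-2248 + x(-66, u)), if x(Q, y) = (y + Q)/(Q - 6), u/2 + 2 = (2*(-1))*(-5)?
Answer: 20630265/4 ≈ 5.1576e+6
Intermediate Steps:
u = 16 (u = -4 + 2*((2*(-1))*(-5)) = -4 + 2*(-2*(-5)) = -4 + 2*10 = -4 + 20 = 16)
x(Q, y) = (Q + y)/(-6 + Q)
(-1638 - 657)*(-2248 + x(-66, u)) = (-1638 - 657)*(-2248 + (-66 + 16)/(-6 - 66)) = -2295*(-2248 - 50/(-72)) = -2295*(-2248 - 1/72*(-50)) = -2295*(-2248 + 25/36) = -2295*(-80903/36) = 20630265/4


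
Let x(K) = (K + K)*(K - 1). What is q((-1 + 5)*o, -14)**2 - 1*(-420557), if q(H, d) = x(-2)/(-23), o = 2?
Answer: 222474797/529 ≈ 4.2056e+5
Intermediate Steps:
x(K) = 2*K*(-1 + K) (x(K) = (2*K)*(-1 + K) = 2*K*(-1 + K))
q(H, d) = -12/23 (q(H, d) = (2*(-2)*(-1 - 2))/(-23) = (2*(-2)*(-3))*(-1/23) = 12*(-1/23) = -12/23)
q((-1 + 5)*o, -14)**2 - 1*(-420557) = (-12/23)**2 - 1*(-420557) = 144/529 + 420557 = 222474797/529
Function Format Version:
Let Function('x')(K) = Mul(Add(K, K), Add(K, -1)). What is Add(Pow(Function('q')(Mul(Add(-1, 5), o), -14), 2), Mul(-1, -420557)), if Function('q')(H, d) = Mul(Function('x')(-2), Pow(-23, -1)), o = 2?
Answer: Rational(222474797, 529) ≈ 4.2056e+5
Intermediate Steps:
Function('x')(K) = Mul(2, K, Add(-1, K)) (Function('x')(K) = Mul(Mul(2, K), Add(-1, K)) = Mul(2, K, Add(-1, K)))
Function('q')(H, d) = Rational(-12, 23) (Function('q')(H, d) = Mul(Mul(2, -2, Add(-1, -2)), Pow(-23, -1)) = Mul(Mul(2, -2, -3), Rational(-1, 23)) = Mul(12, Rational(-1, 23)) = Rational(-12, 23))
Add(Pow(Function('q')(Mul(Add(-1, 5), o), -14), 2), Mul(-1, -420557)) = Add(Pow(Rational(-12, 23), 2), Mul(-1, -420557)) = Add(Rational(144, 529), 420557) = Rational(222474797, 529)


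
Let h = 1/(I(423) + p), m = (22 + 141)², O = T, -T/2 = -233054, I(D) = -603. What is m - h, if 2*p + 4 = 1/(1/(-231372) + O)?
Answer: 1733516450606971716/65245825690189 ≈ 26569.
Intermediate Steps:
T = 466108 (T = -2*(-233054) = 466108)
O = 466108
m = 26569 (m = 163² = 26569)
p = -215688564664/107844340175 (p = -2 + 1/(2*(1/(-231372) + 466108)) = -2 + 1/(2*(-1/231372 + 466108)) = -2 + 1/(2*(107844340175/231372)) = -2 + (½)*(231372/107844340175) = -2 + 115686/107844340175 = -215688564664/107844340175 ≈ -2.0000)
h = -107844340175/65245825690189 (h = 1/(-603 - 215688564664/107844340175) = 1/(-65245825690189/107844340175) = -107844340175/65245825690189 ≈ -0.0016529)
m - h = 26569 - 1*(-107844340175/65245825690189) = 26569 + 107844340175/65245825690189 = 1733516450606971716/65245825690189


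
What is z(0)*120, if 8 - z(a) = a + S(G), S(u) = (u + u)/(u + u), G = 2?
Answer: 840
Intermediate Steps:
S(u) = 1 (S(u) = (2*u)/((2*u)) = (2*u)*(1/(2*u)) = 1)
z(a) = 7 - a (z(a) = 8 - (a + 1) = 8 - (1 + a) = 8 + (-1 - a) = 7 - a)
z(0)*120 = (7 - 1*0)*120 = (7 + 0)*120 = 7*120 = 840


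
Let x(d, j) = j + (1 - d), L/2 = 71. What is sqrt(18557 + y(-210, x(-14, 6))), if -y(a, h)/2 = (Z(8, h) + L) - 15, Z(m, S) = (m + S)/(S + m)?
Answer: sqrt(18301) ≈ 135.28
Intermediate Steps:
L = 142 (L = 2*71 = 142)
Z(m, S) = 1 (Z(m, S) = (S + m)/(S + m) = 1)
x(d, j) = 1 + j - d
y(a, h) = -256 (y(a, h) = -2*((1 + 142) - 15) = -2*(143 - 15) = -2*128 = -256)
sqrt(18557 + y(-210, x(-14, 6))) = sqrt(18557 - 256) = sqrt(18301)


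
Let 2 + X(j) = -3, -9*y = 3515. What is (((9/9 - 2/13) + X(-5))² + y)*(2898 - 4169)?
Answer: 721662361/1521 ≈ 4.7447e+5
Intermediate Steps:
y = -3515/9 (y = -⅑*3515 = -3515/9 ≈ -390.56)
X(j) = -5 (X(j) = -2 - 3 = -5)
(((9/9 - 2/13) + X(-5))² + y)*(2898 - 4169) = (((9/9 - 2/13) - 5)² - 3515/9)*(2898 - 4169) = (((9*(⅑) - 2*1/13) - 5)² - 3515/9)*(-1271) = (((1 - 2/13) - 5)² - 3515/9)*(-1271) = ((11/13 - 5)² - 3515/9)*(-1271) = ((-54/13)² - 3515/9)*(-1271) = (2916/169 - 3515/9)*(-1271) = -567791/1521*(-1271) = 721662361/1521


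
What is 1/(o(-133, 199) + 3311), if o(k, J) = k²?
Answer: 1/21000 ≈ 4.7619e-5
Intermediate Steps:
1/(o(-133, 199) + 3311) = 1/((-133)² + 3311) = 1/(17689 + 3311) = 1/21000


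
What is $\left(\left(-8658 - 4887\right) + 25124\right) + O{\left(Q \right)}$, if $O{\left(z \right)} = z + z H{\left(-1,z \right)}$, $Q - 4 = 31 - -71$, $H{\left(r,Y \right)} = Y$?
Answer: $22921$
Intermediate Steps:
$Q = 106$ ($Q = 4 + \left(31 - -71\right) = 4 + \left(31 + 71\right) = 4 + 102 = 106$)
$O{\left(z \right)} = z + z^{2}$ ($O{\left(z \right)} = z + z z = z + z^{2}$)
$\left(\left(-8658 - 4887\right) + 25124\right) + O{\left(Q \right)} = \left(\left(-8658 - 4887\right) + 25124\right) + 106 \left(1 + 106\right) = \left(-13545 + 25124\right) + 106 \cdot 107 = 11579 + 11342 = 22921$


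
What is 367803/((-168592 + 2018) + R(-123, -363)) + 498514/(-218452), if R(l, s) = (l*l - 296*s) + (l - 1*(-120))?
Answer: -25570479239/2402972000 ≈ -10.641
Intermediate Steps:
R(l, s) = 120 + l + l² - 296*s (R(l, s) = (l² - 296*s) + (l + 120) = (l² - 296*s) + (120 + l) = 120 + l + l² - 296*s)
367803/((-168592 + 2018) + R(-123, -363)) + 498514/(-218452) = 367803/((-168592 + 2018) + (120 - 123 + (-123)² - 296*(-363))) + 498514/(-218452) = 367803/(-166574 + (120 - 123 + 15129 + 107448)) + 498514*(-1/218452) = 367803/(-166574 + 122574) - 249257/109226 = 367803/(-44000) - 249257/109226 = 367803*(-1/44000) - 249257/109226 = -367803/44000 - 249257/109226 = -25570479239/2402972000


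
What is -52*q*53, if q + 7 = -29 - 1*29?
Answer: 179140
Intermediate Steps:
q = -65 (q = -7 + (-29 - 1*29) = -7 + (-29 - 29) = -7 - 58 = -65)
-52*q*53 = -52*(-65)*53 = 3380*53 = 179140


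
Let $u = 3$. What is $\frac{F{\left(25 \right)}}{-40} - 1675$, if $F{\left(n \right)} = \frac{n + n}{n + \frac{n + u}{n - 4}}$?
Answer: $- \frac{529315}{316} \approx -1675.0$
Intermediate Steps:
$F{\left(n \right)} = \frac{2 n}{n + \frac{3 + n}{-4 + n}}$ ($F{\left(n \right)} = \frac{n + n}{n + \frac{n + 3}{n - 4}} = \frac{2 n}{n + \frac{3 + n}{-4 + n}}$)
$\frac{F{\left(25 \right)}}{-40} - 1675 = \frac{2 \cdot 25 \frac{1}{3 + 25^{2} - 75} \left(-4 + 25\right)}{-40} - 1675 = 2 \cdot 25 \frac{1}{3 + 625 - 75} \cdot 21 \left(- \frac{1}{40}\right) - 1675 = 2 \cdot 25 \cdot \frac{1}{553} \cdot 21 \left(- \frac{1}{40}\right) - 1675 = \frac{150}{79} \left(- \frac{1}{40}\right) - 1675 = - \frac{15}{316} - 1675 = - \frac{529315}{316}$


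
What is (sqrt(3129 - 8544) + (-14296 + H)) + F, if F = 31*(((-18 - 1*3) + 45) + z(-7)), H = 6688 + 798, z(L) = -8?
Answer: -6314 + 19*I*sqrt(15) ≈ -6314.0 + 73.587*I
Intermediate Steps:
H = 7486
F = 496 (F = 31*(((-18 - 1*3) + 45) - 8) = 31*(((-18 - 3) + 45) - 8) = 31*((-21 + 45) - 8) = 31*(24 - 8) = 31*16 = 496)
(sqrt(3129 - 8544) + (-14296 + H)) + F = (sqrt(3129 - 8544) + (-14296 + 7486)) + 496 = (sqrt(-5415) - 6810) + 496 = (19*I*sqrt(15) - 6810) + 496 = (-6810 + 19*I*sqrt(15)) + 496 = -6314 + 19*I*sqrt(15)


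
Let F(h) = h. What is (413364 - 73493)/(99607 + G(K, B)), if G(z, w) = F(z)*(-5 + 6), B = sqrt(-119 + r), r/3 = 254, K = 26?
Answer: 339871/99633 ≈ 3.4112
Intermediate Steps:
r = 762 (r = 3*254 = 762)
B = sqrt(643) (B = sqrt(-119 + 762) = sqrt(643) ≈ 25.357)
G(z, w) = z (G(z, w) = z*(-5 + 6) = z*1 = z)
(413364 - 73493)/(99607 + G(K, B)) = (413364 - 73493)/(99607 + 26) = 339871/99633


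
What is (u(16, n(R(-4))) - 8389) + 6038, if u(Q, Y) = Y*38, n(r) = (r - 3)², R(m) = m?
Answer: -489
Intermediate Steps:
n(r) = (-3 + r)²
u(Q, Y) = 38*Y
(u(16, n(R(-4))) - 8389) + 6038 = (38*(-3 - 4)² - 8389) + 6038 = (38*(-7)² - 8389) + 6038 = (38*49 - 8389) + 6038 = (1862 - 8389) + 6038 = -6527 + 6038 = -489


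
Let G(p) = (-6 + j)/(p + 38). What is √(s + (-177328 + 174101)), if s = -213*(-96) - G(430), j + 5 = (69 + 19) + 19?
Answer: √26192829/39 ≈ 131.23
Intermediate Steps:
j = 102 (j = -5 + ((69 + 19) + 19) = -5 + (88 + 19) = -5 + 107 = 102)
G(p) = 96/(38 + p) (G(p) = (-6 + 102)/(p + 38) = 96/(38 + p))
s = 797464/39 (s = -213*(-96) - 96/(38 + 430) = 20448 - 96/468 = 20448 - 1*8/39 = 20448 - 8/39 = 797464/39 ≈ 20448.)
√(s + (-177328 + 174101)) = √(797464/39 + (-177328 + 174101)) = √(797464/39 - 3227) = √(671611/39) = √26192829/39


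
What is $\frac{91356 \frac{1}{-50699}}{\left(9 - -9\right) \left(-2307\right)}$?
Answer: $\frac{15226}{350887779} \approx 4.3393 \cdot 10^{-5}$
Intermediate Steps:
$\frac{91356 \frac{1}{-50699}}{\left(9 - -9\right) \left(-2307\right)} = \frac{91356 \left(- \frac{1}{50699}\right)}{\left(9 + 9\right) \left(-2307\right)} = - \frac{91356}{50699 \cdot 18 \left(-2307\right)} = - \frac{91356}{50699 \left(-41526\right)} = \left(- \frac{91356}{50699}\right) \left(- \frac{1}{41526}\right) = \frac{15226}{350887779}$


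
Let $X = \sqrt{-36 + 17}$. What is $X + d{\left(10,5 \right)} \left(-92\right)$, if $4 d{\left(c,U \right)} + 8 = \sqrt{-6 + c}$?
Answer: $138 + i \sqrt{19} \approx 138.0 + 4.3589 i$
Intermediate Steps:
$d{\left(c,U \right)} = -2 + \frac{\sqrt{-6 + c}}{4}$
$X = i \sqrt{19}$ ($X = \sqrt{-19} = i \sqrt{19} \approx 4.3589 i$)
$X + d{\left(10,5 \right)} \left(-92\right) = i \sqrt{19} + \left(-2 + \frac{\sqrt{-6 + 10}}{4}\right) \left(-92\right) = i \sqrt{19} + \left(-2 + \frac{\sqrt{4}}{4}\right) \left(-92\right) = i \sqrt{19} + \left(-2 + \frac{1}{4} \cdot 2\right) \left(-92\right) = i \sqrt{19} + \left(-2 + \frac{1}{2}\right) \left(-92\right) = i \sqrt{19} - -138 = i \sqrt{19} + 138 = 138 + i \sqrt{19}$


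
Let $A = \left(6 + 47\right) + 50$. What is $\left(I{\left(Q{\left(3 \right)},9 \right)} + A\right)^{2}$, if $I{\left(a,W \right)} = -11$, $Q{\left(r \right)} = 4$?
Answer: $8464$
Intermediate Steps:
$A = 103$ ($A = 53 + 50 = 103$)
$\left(I{\left(Q{\left(3 \right)},9 \right)} + A\right)^{2} = \left(-11 + 103\right)^{2} = 92^{2} = 8464$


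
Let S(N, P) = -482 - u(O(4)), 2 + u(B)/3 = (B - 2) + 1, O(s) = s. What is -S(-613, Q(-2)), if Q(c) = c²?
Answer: 485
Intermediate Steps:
u(B) = -9 + 3*B (u(B) = -6 + 3*((B - 2) + 1) = -6 + 3*((-2 + B) + 1) = -6 + 3*(-1 + B) = -6 + (-3 + 3*B) = -9 + 3*B)
S(N, P) = -485 (S(N, P) = -482 - (-9 + 3*4) = -482 - (-9 + 12) = -482 - 1*3 = -482 - 3 = -485)
-S(-613, Q(-2)) = -1*(-485) = 485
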